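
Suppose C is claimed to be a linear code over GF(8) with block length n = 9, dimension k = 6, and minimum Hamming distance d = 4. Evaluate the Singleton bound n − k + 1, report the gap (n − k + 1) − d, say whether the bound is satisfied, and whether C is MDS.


Singleton RHS = n − k + 1 = 4, slack = 0, bound satisfied, MDS.

Singleton bound: d ≤ n − k + 1.
Here n = 9, k = 6, so n − k + 1 = 4.
Given d = 4, check d ≤ 4: YES.
Slack = (n − k + 1) − d = 0.
The code is MDS (slack = 0).
Description: the claimed parameters are [9, 6, 4]_8; such a code would be MDS (meets Singleton bound).


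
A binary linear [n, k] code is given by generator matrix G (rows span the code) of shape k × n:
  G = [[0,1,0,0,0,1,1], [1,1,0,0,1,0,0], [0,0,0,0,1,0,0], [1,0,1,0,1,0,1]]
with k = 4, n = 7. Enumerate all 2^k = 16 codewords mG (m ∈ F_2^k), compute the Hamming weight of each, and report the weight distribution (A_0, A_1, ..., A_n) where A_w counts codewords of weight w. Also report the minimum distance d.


Weight distribution: A_0 = 1, A_1 = 1, A_2 = 2, A_3 = 6, A_4 = 5, A_5 = 1. Minimum distance d = 1.

Enumerate all 2^4 = 16 messages m ∈ F_2^4.
For each, compute codeword c = mG in F_2^7, then tally its weight.
  m = 0000 → c = 0000000, weight = 0.
  m = 1000 → c = 0100011, weight = 3.
  m = 0100 → c = 1100100, weight = 3.
  m = 1100 → c = 1000111, weight = 4.
  m = 0010 → c = 0000100, weight = 1.
  m = 1010 → c = 0100111, weight = 4.
  m = 0110 → c = 1100000, weight = 2.
  m = 1110 → c = 1000011, weight = 3.
  m = 0001 → c = 1010101, weight = 4.
  m = 1001 → c = 1110110, weight = 5.
  m = 0101 → c = 0110001, weight = 3.
  m = 1101 → c = 0010010, weight = 2.
  m = 0011 → c = 1010001, weight = 3.
  m = 1011 → c = 1110010, weight = 4.
  m = 0111 → c = 0110101, weight = 4.
  m = 1111 → c = 0010110, weight = 3.
Tally weights:
  weight 0: 1 codewords.
  weight 1: 1 codewords.
  weight 2: 2 codewords.
  weight 3: 6 codewords.
  weight 4: 5 codewords.
  weight 5: 1 codewords.
Minimum distance d = smallest w > 0 with A_w > 0 = 1.
Sanity: Σ A_w = 16 = 2^4 = 16 ✓.


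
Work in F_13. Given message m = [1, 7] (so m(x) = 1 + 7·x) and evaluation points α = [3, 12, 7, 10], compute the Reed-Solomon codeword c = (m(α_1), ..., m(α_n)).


c = [9, 7, 11, 6]

Message polynomial: m(x) = 1 + 7·x (mod 13).
For each evaluation point α_i, compute m(α_i) mod 13:
  α_1 = 3: Horner steps 7 → 9, so m(3) = 9.
  α_2 = 12: Horner steps 7 → 7, so m(12) = 7.
  α_3 = 7: Horner steps 7 → 11, so m(7) = 11.
  α_4 = 10: Horner steps 7 → 6, so m(10) = 6.
Codeword c = [9, 7, 11, 6] ∈ F_13^4.


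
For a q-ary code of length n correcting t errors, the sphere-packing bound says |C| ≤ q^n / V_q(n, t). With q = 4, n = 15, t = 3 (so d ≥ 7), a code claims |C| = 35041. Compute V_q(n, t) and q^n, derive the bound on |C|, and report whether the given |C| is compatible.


V_q(n, t) = 13276, q^n = 1073741824, Hamming bound = 80878, |C| = 35041 ≤ bound (satisfied).

Step 1: Compute V_q(n, t) = Σ_{j=0}^3 C(n, j) (q−1)^j.
  j = 0: C(15,0)·(3)^0 = 1·1 = 1.
  j = 1: C(15,1)·(3)^1 = 15·3 = 45.
  j = 2: C(15,2)·(3)^2 = 105·9 = 945.
  j = 3: C(15,3)·(3)^3 = 455·27 = 12285.
  V_q(n, t) = 1 + 45 + 945 + 12285 = 13276.
Step 2: q^n = 4^15 = 1073741824.
Step 3: Hamming bound ⌊q^n / V_q(n,t)⌋ = ⌊1073741824/13276⌋ = 80878.
Step 4: Compare |C| = 35041 to 80878: satisfied.
The claimed |C| lies below the Hamming bound.


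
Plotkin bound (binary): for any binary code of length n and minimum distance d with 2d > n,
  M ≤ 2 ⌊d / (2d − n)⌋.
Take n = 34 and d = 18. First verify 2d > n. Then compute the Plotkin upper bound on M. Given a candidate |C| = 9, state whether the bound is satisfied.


Plotkin bound M ≤ 18; given |C| = 9 ≤ bound (satisfied).

Check applicability: 2d = 36, n = 34.
2d − n = 2 > 0, so Plotkin applies.
Compute d/(2d−n) = 18/2 ≈ 9.0000.
⌊d/(2d−n)⌋ = 9.
Plotkin bound: M ≤ 2·9 = 18.
Given |C| = 9, check: satisfied.
This |C| is below the Plotkin bound.


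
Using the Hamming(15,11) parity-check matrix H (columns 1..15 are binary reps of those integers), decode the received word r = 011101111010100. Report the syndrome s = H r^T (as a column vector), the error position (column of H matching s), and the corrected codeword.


s = (0, 0, 1, 1)^T, error position = 3, corrected codeword c = 010101111010100

Compute s = H r^T mod 2 one row at a time:
  s_1 = 1 + 1 + 0 + 1 + 0 + 1 + 0 + 0 = 4 ≡ 0 (mod 2).
  s_2 = 1 + 0 + 1 + 1 + 0 + 1 + 0 + 0 = 4 ≡ 0 (mod 2).
  s_3 = 1 + 1 + 1 + 1 + 0 + 1 + 0 + 0 = 5 ≡ 1 (mod 2).
  s_4 = 0 + 1 + 0 + 1 + 1 + 1 + 1 + 0 = 5 ≡ 1 (mod 2).
s = (0, 0, 1, 1)^T — this equals column 3 of H (binary 0011), so error is at position 3.
Correct: flip bit 3 of r = 011101111010100 to get c = 010101111010100.


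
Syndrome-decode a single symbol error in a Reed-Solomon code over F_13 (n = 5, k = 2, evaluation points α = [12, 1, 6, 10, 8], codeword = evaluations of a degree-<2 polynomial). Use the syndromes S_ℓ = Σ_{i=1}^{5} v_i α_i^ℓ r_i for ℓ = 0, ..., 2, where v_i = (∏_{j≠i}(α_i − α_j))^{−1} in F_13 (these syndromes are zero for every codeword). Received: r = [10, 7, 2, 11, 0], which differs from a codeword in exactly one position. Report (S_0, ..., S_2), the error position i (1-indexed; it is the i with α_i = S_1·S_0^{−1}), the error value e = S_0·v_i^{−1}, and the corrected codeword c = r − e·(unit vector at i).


S = (5, 8, 5), error at position 1, error magnitude e = 1, c = [9, 7, 2, 11, 0].

Step 1: column multipliers v_i = (∏_{j≠i}(α_i − α_j))^{−1} mod 13.
  i = 1 (α = 12): (12−1)(12−6)(12−10)(12−8) = 11·6·2·4 = 528 ≡ 8, so v_1 = 8^{−1} = 5 (mod 13).
  i = 2 (α = 1): (1−12)(1−6)(1−10)(1−8) = (−11)·(−5)·(−9)·(−7) = 3465 ≡ 7, so v_2 = 7^{−1} = 2 (mod 13).
  i = 3 (α = 6): (6−12)(6−1)(6−10)(6−8) = (−6)·5·(−4)·(−2) = −240 ≡ 7, so v_3 = 7^{−1} = 2 (mod 13).
  i = 4 (α = 10): (10−12)(10−1)(10−6)(10−8) = (−2)·9·4·2 = −144 ≡ 12, so v_4 = 12^{−1} = 12 (mod 13).
  i = 5 (α = 8): (8−12)(8−1)(8−6)(8−10) = (−4)·7·2·(−2) = 112 ≡ 8, so v_5 = 8^{−1} = 5 (mod 13).
  v = [5, 2, 2, 12, 5].
Step 2: syndromes of r = [10, 7, 2, 11, 0] (all sums mod 13).
  S_0 = Σ v_i r_i = 5·10 + 2·7 + 2·2 + 12·11 + 5·0 = 200 ≡ 5.
  S_1 = Σ v_i α_i r_i = 5·12·10 + 2·1·7 + 2·6·2 + 12·10·11 + 5·8·0 = 1958 ≡ 8.
  α_i^2 mod 13 = [1, 1, 10, 9, 12].
  S_2 = Σ v_i α_i^2 r_i = 5·1·10 + 2·1·7 + 2·10·2 + 12·9·11 + 5·12·0 = 1292 ≡ 5.
  S = (5, 8, 5) ≠ 0, so r is not a codeword (an error is present).
Step 3: locate the error. For a single error e at position i, S_ℓ = v_i·e·α_i^ℓ, so α_err = S_1/S_0.
  S_0^{−1} = 5^{−1} = 8 (mod 13), so α_err = 8·8 = 64 ≡ 12 = α_1. Error position i = 1.
  Consistency check: S_2/S_1 = 5·5 = 25 ≡ 12 = α_err ✓ (single-error assumption holds).
Step 4: error magnitude e = S_0/v_1 = S_0·∏_{j≠1}(α_1 − α_j) = 5·8 = 40 ≡ 1 (mod 13).
Step 5: correct position 1: c_1 = r_1 − e = 10 − 1 ≡ 9 (mod 13). Hence c = [9, 7, 2, 11, 0].
  Check: interpolating c through the α_i gives m(x) = 8 + 12·x (degree < 2) with m(α_i) = c_i for every i, so c is indeed a codeword.


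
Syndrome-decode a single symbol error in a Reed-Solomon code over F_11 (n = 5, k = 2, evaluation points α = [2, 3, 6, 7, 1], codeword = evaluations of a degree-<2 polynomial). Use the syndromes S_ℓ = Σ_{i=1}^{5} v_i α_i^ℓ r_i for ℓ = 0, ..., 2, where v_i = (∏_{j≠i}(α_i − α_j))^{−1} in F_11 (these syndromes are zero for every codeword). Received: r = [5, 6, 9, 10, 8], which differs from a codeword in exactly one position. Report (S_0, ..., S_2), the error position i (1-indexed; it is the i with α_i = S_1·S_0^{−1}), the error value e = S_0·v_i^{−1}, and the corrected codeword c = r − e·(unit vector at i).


S = (3, 3, 3), error at position 5, error magnitude e = 4, c = [5, 6, 9, 10, 4].

Step 1: column multipliers v_i = (∏_{j≠i}(α_i − α_j))^{−1} mod 11.
  i = 1 (α = 2): (2−3)(2−6)(2−7)(2−1) = (−1)·(−4)·(−5)·1 = −20 ≡ 2, so v_1 = 2^{−1} = 6 (mod 11).
  i = 2 (α = 3): (3−2)(3−6)(3−7)(3−1) = 1·(−3)·(−4)·2 = 24 ≡ 2, so v_2 = 2^{−1} = 6 (mod 11).
  i = 3 (α = 6): (6−2)(6−3)(6−7)(6−1) = 4·3·(−1)·5 = −60 ≡ 6, so v_3 = 6^{−1} = 2 (mod 11).
  i = 4 (α = 7): (7−2)(7−3)(7−6)(7−1) = 5·4·1·6 = 120 ≡ 10, so v_4 = 10^{−1} = 10 (mod 11).
  i = 5 (α = 1): (1−2)(1−3)(1−6)(1−7) = (−1)·(−2)·(−5)·(−6) = 60 ≡ 5, so v_5 = 5^{−1} = 9 (mod 11).
  v = [6, 6, 2, 10, 9].
Step 2: syndromes of r = [5, 6, 9, 10, 8] (all sums mod 11).
  S_0 = Σ v_i r_i = 6·5 + 6·6 + 2·9 + 10·10 + 9·8 = 256 ≡ 3.
  S_1 = Σ v_i α_i r_i = 6·2·5 + 6·3·6 + 2·6·9 + 10·7·10 + 9·1·8 = 1048 ≡ 3.
  α_i^2 mod 11 = [4, 9, 3, 5, 1].
  S_2 = Σ v_i α_i^2 r_i = 6·4·5 + 6·9·6 + 2·3·9 + 10·5·10 + 9·1·8 = 1070 ≡ 3.
  S = (3, 3, 3) ≠ 0, so r is not a codeword (an error is present).
Step 3: locate the error. For a single error e at position i, S_ℓ = v_i·e·α_i^ℓ, so α_err = S_1/S_0.
  S_0^{−1} = 3^{−1} = 4 (mod 11), so α_err = 3·4 = 12 ≡ 1 = α_5. Error position i = 5.
  Consistency check: S_2/S_1 = 3·4 = 12 ≡ 1 = α_err ✓ (single-error assumption holds).
Step 4: error magnitude e = S_0/v_5 = S_0·∏_{j≠5}(α_5 − α_j) = 3·5 = 15 ≡ 4 (mod 11).
Step 5: correct position 5: c_5 = r_5 − e = 8 − 4 ≡ 4 (mod 11). Hence c = [5, 6, 9, 10, 4].
  Check: interpolating c through the α_i gives m(x) = 3 + 1·x (degree < 2) with m(α_i) = c_i for every i, so c is indeed a codeword.


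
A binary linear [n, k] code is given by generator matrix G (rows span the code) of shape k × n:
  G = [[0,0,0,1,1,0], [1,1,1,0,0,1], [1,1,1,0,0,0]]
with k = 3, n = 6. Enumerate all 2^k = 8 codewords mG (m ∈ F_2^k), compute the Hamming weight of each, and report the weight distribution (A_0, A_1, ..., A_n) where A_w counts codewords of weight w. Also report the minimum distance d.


Weight distribution: A_0 = 1, A_1 = 1, A_2 = 1, A_3 = 2, A_4 = 1, A_5 = 1, A_6 = 1. Minimum distance d = 1.

Enumerate all 2^3 = 8 messages m ∈ F_2^3.
For each, compute codeword c = mG in F_2^6, then tally its weight.
  m = 000 → c = 000000, weight = 0.
  m = 100 → c = 000110, weight = 2.
  m = 010 → c = 111001, weight = 4.
  m = 110 → c = 111111, weight = 6.
  m = 001 → c = 111000, weight = 3.
  m = 101 → c = 111110, weight = 5.
  m = 011 → c = 000001, weight = 1.
  m = 111 → c = 000111, weight = 3.
Tally weights:
  weight 0: 1 codewords.
  weight 1: 1 codewords.
  weight 2: 1 codewords.
  weight 3: 2 codewords.
  weight 4: 1 codewords.
  weight 5: 1 codewords.
  weight 6: 1 codewords.
Minimum distance d = smallest w > 0 with A_w > 0 = 1.
Sanity: Σ A_w = 8 = 2^3 = 8 ✓.


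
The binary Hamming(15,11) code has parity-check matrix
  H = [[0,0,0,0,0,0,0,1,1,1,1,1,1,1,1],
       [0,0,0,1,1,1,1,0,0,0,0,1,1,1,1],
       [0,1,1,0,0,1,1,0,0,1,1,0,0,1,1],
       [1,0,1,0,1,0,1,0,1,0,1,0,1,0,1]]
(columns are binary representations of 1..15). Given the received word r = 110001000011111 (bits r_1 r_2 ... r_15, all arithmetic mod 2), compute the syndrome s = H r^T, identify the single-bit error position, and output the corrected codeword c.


s = (1, 1, 1, 0)^T, error position = 14, corrected codeword c = 110001000011101

Compute s = H r^T mod 2 one row at a time:
  s_1 = 0 + 0 + 0 + 1 + 1 + 1 + 1 + 1 = 5 ≡ 1 (mod 2).
  s_2 = 0 + 0 + 1 + 0 + 1 + 1 + 1 + 1 = 5 ≡ 1 (mod 2).
  s_3 = 1 + 0 + 1 + 0 + 0 + 1 + 1 + 1 = 5 ≡ 1 (mod 2).
  s_4 = 1 + 0 + 0 + 0 + 0 + 1 + 1 + 1 = 4 ≡ 0 (mod 2).
s = (1, 1, 1, 0)^T — this equals column 14 of H (binary 1110), so error is at position 14.
Correct: flip bit 14 of r = 110001000011111 to get c = 110001000011101.


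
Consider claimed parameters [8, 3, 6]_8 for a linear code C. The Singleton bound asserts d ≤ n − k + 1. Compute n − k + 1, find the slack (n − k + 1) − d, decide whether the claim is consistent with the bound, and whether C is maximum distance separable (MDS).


Singleton RHS = n − k + 1 = 6, slack = 0, bound satisfied, MDS.

Singleton bound: d ≤ n − k + 1.
Here n = 8, k = 3, so n − k + 1 = 6.
Given d = 6, check d ≤ 6: YES.
Slack = (n − k + 1) − d = 0.
The code is MDS (slack = 0).
Description: the claimed parameters are [8, 3, 6]_8; such a code would be MDS (meets Singleton bound).


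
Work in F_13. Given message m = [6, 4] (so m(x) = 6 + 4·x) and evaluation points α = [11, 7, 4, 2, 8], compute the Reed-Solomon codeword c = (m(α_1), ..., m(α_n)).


c = [11, 8, 9, 1, 12]

Message polynomial: m(x) = 6 + 4·x (mod 13).
For each evaluation point α_i, compute m(α_i) mod 13:
  α_1 = 11: Horner steps 4 → 11, so m(11) = 11.
  α_2 = 7: Horner steps 4 → 8, so m(7) = 8.
  α_3 = 4: Horner steps 4 → 9, so m(4) = 9.
  α_4 = 2: Horner steps 4 → 1, so m(2) = 1.
  α_5 = 8: Horner steps 4 → 12, so m(8) = 12.
Codeword c = [11, 8, 9, 1, 12] ∈ F_13^5.


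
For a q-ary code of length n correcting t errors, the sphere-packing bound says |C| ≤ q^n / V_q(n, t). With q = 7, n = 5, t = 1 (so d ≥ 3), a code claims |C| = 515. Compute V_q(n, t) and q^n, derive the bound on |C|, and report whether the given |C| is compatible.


V_q(n, t) = 31, q^n = 16807, Hamming bound = 542, |C| = 515 ≤ bound (satisfied).

Step 1: Compute V_q(n, t) = Σ_{j=0}^1 C(n, j) (q−1)^j.
  j = 0: C(5,0)·(6)^0 = 1·1 = 1.
  j = 1: C(5,1)·(6)^1 = 5·6 = 30.
  V_q(n, t) = 1 + 30 = 31.
Step 2: q^n = 7^5 = 16807.
Step 3: Hamming bound ⌊q^n / V_q(n,t)⌋ = ⌊16807/31⌋ = 542.
Step 4: Compare |C| = 515 to 542: satisfied.
The claimed |C| lies below the Hamming bound.


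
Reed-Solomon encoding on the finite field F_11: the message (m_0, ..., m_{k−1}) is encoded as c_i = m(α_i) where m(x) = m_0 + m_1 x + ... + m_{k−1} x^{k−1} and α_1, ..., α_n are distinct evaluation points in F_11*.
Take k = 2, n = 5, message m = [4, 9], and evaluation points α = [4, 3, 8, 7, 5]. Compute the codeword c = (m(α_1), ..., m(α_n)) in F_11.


c = [7, 9, 10, 1, 5]

Message polynomial: m(x) = 4 + 9·x (mod 11).
For each evaluation point α_i, compute m(α_i) mod 11:
  α_1 = 4: Horner steps 9 → 7, so m(4) = 7.
  α_2 = 3: Horner steps 9 → 9, so m(3) = 9.
  α_3 = 8: Horner steps 9 → 10, so m(8) = 10.
  α_4 = 7: Horner steps 9 → 1, so m(7) = 1.
  α_5 = 5: Horner steps 9 → 5, so m(5) = 5.
Codeword c = [7, 9, 10, 1, 5] ∈ F_11^5.


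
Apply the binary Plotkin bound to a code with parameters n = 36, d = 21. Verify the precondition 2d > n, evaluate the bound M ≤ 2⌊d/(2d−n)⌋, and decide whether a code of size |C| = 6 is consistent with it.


Plotkin bound M ≤ 6; given |C| = 6 ≤ bound (satisfied).

Check applicability: 2d = 42, n = 36.
2d − n = 6 > 0, so Plotkin applies.
Compute d/(2d−n) = 21/6 ≈ 3.5000.
⌊d/(2d−n)⌋ = 3.
Plotkin bound: M ≤ 2·3 = 6.
Given |C| = 6, check: satisfied.
This |C| is at the Plotkin bound.


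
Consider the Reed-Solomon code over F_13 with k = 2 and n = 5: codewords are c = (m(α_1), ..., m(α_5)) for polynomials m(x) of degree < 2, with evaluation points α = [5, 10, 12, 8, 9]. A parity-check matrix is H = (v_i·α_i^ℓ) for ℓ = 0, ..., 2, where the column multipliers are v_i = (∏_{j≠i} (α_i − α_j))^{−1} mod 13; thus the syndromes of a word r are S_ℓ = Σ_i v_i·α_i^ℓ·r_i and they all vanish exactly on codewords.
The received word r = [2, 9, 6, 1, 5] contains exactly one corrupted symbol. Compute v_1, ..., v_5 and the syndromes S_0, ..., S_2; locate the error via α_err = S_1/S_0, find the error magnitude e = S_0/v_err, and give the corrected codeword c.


S = (11, 2, 11), error at position 3, error magnitude e = 2, c = [2, 9, 4, 1, 5].

Step 1: column multipliers v_i = (∏_{j≠i}(α_i − α_j))^{−1} mod 13.
  i = 1 (α = 5): (5−10)(5−12)(5−8)(5−9) = (−5)·(−7)·(−3)·(−4) = 420 ≡ 4, so v_1 = 4^{−1} = 10 (mod 13).
  i = 2 (α = 10): (10−5)(10−12)(10−8)(10−9) = 5·(−2)·2·1 = −20 ≡ 6, so v_2 = 6^{−1} = 11 (mod 13).
  i = 3 (α = 12): (12−5)(12−10)(12−8)(12−9) = 7·2·4·3 = 168 ≡ 12, so v_3 = 12^{−1} = 12 (mod 13).
  i = 4 (α = 8): (8−5)(8−10)(8−12)(8−9) = 3·(−2)·(−4)·(−1) = −24 ≡ 2, so v_4 = 2^{−1} = 7 (mod 13).
  i = 5 (α = 9): (9−5)(9−10)(9−12)(9−8) = 4·(−1)·(−3)·1 = 12 ≡ 12, so v_5 = 12^{−1} = 12 (mod 13).
  v = [10, 11, 12, 7, 12].
Step 2: syndromes of r = [2, 9, 6, 1, 5] (all sums mod 13).
  S_0 = Σ v_i r_i = 10·2 + 11·9 + 12·6 + 7·1 + 12·5 = 258 ≡ 11.
  S_1 = Σ v_i α_i r_i = 10·5·2 + 11·10·9 + 12·12·6 + 7·8·1 + 12·9·5 = 2550 ≡ 2.
  α_i^2 mod 13 = [12, 9, 1, 12, 3].
  S_2 = Σ v_i α_i^2 r_i = 10·12·2 + 11·9·9 + 12·1·6 + 7·12·1 + 12·3·5 = 1467 ≡ 11.
  S = (11, 2, 11) ≠ 0, so r is not a codeword (an error is present).
Step 3: locate the error. For a single error e at position i, S_ℓ = v_i·e·α_i^ℓ, so α_err = S_1/S_0.
  S_0^{−1} = 11^{−1} = 6 (mod 13), so α_err = 2·6 = 12 ≡ 12 = α_3. Error position i = 3.
  Consistency check: S_2/S_1 = 11·7 = 77 ≡ 12 = α_err ✓ (single-error assumption holds).
Step 4: error magnitude e = S_0/v_3 = S_0·∏_{j≠3}(α_3 − α_j) = 11·12 = 132 ≡ 2 (mod 13).
Step 5: correct position 3: c_3 = r_3 − e = 6 − 2 ≡ 4 (mod 13). Hence c = [2, 9, 4, 1, 5].
  Check: interpolating c through the α_i gives m(x) = 8 + 4·x (degree < 2) with m(α_i) = c_i for every i, so c is indeed a codeword.


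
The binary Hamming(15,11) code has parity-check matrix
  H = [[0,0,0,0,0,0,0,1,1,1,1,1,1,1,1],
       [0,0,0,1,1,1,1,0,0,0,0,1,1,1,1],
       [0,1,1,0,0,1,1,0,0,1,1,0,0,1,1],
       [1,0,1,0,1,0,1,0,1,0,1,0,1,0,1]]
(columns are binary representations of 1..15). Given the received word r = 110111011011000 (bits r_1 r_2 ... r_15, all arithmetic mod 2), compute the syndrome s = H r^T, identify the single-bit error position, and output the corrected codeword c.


s = (0, 0, 1, 0)^T, error position = 2, corrected codeword c = 100111011011000

Compute s = H r^T mod 2 one row at a time:
  s_1 = 1 + 1 + 0 + 1 + 1 + 0 + 0 + 0 = 4 ≡ 0 (mod 2).
  s_2 = 1 + 1 + 1 + 0 + 1 + 0 + 0 + 0 = 4 ≡ 0 (mod 2).
  s_3 = 1 + 0 + 1 + 0 + 0 + 1 + 0 + 0 = 3 ≡ 1 (mod 2).
  s_4 = 1 + 0 + 1 + 0 + 1 + 1 + 0 + 0 = 4 ≡ 0 (mod 2).
s = (0, 0, 1, 0)^T — this equals column 2 of H (binary 0010), so error is at position 2.
Correct: flip bit 2 of r = 110111011011000 to get c = 100111011011000.


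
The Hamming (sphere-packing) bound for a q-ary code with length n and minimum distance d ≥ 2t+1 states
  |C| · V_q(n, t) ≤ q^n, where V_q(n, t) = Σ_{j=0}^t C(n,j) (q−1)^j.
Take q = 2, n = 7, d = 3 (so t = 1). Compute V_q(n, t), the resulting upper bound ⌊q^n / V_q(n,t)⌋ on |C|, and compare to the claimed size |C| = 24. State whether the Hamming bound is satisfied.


V_q(n, t) = 8, q^n = 128, Hamming bound = 16, |C| = 24 > bound (violated).

Step 1: Compute V_q(n, t) = Σ_{j=0}^1 C(n, j) (q−1)^j.
  j = 0: C(7,0)·(1)^0 = 1·1 = 1.
  j = 1: C(7,1)·(1)^1 = 7·1 = 7.
  V_q(n, t) = 1 + 7 = 8.
Step 2: q^n = 2^7 = 128.
Step 3: Hamming bound ⌊q^n / V_q(n,t)⌋ = ⌊128/8⌋ = 16.
Step 4: Compare |C| = 24 to 16: violated.
The claimed |C| lies above the Hamming bound, so no 2-ary code of length 7 with d ≥ 3 can have 24 codewords.


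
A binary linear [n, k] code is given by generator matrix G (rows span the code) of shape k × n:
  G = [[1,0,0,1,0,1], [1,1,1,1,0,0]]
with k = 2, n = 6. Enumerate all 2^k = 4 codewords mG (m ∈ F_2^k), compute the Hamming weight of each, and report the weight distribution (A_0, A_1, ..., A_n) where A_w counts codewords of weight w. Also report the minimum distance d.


Weight distribution: A_0 = 1, A_3 = 2, A_4 = 1. Minimum distance d = 3.

Enumerate all 2^2 = 4 messages m ∈ F_2^2.
For each, compute codeword c = mG in F_2^6, then tally its weight.
  m = 00 → c = 000000, weight = 0.
  m = 10 → c = 100101, weight = 3.
  m = 01 → c = 111100, weight = 4.
  m = 11 → c = 011001, weight = 3.
Tally weights:
  weight 0: 1 codewords.
  weight 3: 2 codewords.
  weight 4: 1 codewords.
Minimum distance d = smallest w > 0 with A_w > 0 = 3.
Sanity: Σ A_w = 4 = 2^2 = 4 ✓.


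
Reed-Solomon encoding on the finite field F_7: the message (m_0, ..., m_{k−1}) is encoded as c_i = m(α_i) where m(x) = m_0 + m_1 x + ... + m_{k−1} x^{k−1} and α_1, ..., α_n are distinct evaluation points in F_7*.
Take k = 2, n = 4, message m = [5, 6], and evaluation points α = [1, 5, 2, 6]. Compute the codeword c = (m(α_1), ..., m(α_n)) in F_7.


c = [4, 0, 3, 6]

Message polynomial: m(x) = 5 + 6·x (mod 7).
For each evaluation point α_i, compute m(α_i) mod 7:
  α_1 = 1: Horner steps 6 → 4, so m(1) = 4.
  α_2 = 5: Horner steps 6 → 0, so m(5) = 0.
  α_3 = 2: Horner steps 6 → 3, so m(2) = 3.
  α_4 = 6: Horner steps 6 → 6, so m(6) = 6.
Codeword c = [4, 0, 3, 6] ∈ F_7^4.


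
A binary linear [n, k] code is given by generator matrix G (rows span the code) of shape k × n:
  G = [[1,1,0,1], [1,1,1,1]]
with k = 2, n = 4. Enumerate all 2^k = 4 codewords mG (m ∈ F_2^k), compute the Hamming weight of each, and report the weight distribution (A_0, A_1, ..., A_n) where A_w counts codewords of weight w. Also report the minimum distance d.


Weight distribution: A_0 = 1, A_1 = 1, A_3 = 1, A_4 = 1. Minimum distance d = 1.

Enumerate all 2^2 = 4 messages m ∈ F_2^2.
For each, compute codeword c = mG in F_2^4, then tally its weight.
  m = 00 → c = 0000, weight = 0.
  m = 10 → c = 1101, weight = 3.
  m = 01 → c = 1111, weight = 4.
  m = 11 → c = 0010, weight = 1.
Tally weights:
  weight 0: 1 codewords.
  weight 1: 1 codewords.
  weight 3: 1 codewords.
  weight 4: 1 codewords.
Minimum distance d = smallest w > 0 with A_w > 0 = 1.
Sanity: Σ A_w = 4 = 2^2 = 4 ✓.


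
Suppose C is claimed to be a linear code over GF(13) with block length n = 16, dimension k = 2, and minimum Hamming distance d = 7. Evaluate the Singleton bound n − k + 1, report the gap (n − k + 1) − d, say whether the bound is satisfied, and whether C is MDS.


Singleton RHS = n − k + 1 = 15, slack = 8, bound satisfied, not MDS.

Singleton bound: d ≤ n − k + 1.
Here n = 16, k = 2, so n − k + 1 = 15.
Given d = 7, check d ≤ 15: YES.
Slack = (n − k + 1) − d = 8.
The code is NOT MDS (slack = 8 > 0).
Description: the claimed parameters are [16, 2, 7]_13; such a code would be non-MDS.


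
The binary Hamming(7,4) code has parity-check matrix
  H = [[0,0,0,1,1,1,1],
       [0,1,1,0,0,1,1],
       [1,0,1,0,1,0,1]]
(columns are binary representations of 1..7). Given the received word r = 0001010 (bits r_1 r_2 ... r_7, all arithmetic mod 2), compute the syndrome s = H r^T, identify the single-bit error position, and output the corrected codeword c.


s = (0, 1, 0)^T, error position = 2, corrected codeword c = 0101010

Compute s = H r^T mod 2 one row at a time:
  s_1 = 1 + 0 + 1 + 0 = 2 ≡ 0 (mod 2).
  s_2 = 0 + 0 + 1 + 0 = 1 ≡ 1 (mod 2).
  s_3 = 0 + 0 + 0 + 0 = 0 ≡ 0 (mod 2).
s = (0, 1, 0)^T — this equals column 2 of H (binary 010), so error is at position 2.
Correct: flip bit 2 of r = 0001010 to get c = 0101010.


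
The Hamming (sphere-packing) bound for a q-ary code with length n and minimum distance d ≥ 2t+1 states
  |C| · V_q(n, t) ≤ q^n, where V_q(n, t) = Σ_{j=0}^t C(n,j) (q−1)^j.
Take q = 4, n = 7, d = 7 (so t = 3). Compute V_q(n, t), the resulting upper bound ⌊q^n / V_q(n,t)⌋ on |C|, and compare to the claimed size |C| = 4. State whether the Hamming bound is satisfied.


V_q(n, t) = 1156, q^n = 16384, Hamming bound = 14, |C| = 4 ≤ bound (satisfied).

Step 1: Compute V_q(n, t) = Σ_{j=0}^3 C(n, j) (q−1)^j.
  j = 0: C(7,0)·(3)^0 = 1·1 = 1.
  j = 1: C(7,1)·(3)^1 = 7·3 = 21.
  j = 2: C(7,2)·(3)^2 = 21·9 = 189.
  j = 3: C(7,3)·(3)^3 = 35·27 = 945.
  V_q(n, t) = 1 + 21 + 189 + 945 = 1156.
Step 2: q^n = 4^7 = 16384.
Step 3: Hamming bound ⌊q^n / V_q(n,t)⌋ = ⌊16384/1156⌋ = 14.
Step 4: Compare |C| = 4 to 14: satisfied.
The claimed |C| lies below the Hamming bound.


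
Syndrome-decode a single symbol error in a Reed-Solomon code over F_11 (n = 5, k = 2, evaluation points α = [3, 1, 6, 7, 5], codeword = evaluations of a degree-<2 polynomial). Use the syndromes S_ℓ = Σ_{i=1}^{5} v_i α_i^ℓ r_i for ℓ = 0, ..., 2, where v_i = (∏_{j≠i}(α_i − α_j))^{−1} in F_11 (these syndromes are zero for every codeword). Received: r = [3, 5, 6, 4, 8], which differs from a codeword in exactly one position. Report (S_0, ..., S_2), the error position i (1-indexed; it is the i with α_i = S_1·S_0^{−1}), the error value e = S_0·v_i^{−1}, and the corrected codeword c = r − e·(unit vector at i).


S = (5, 4, 1), error at position 1, error magnitude e = 2, c = [1, 5, 6, 4, 8].

Step 1: column multipliers v_i = (∏_{j≠i}(α_i − α_j))^{−1} mod 11.
  i = 1 (α = 3): (3−1)(3−6)(3−7)(3−5) = 2·(−3)·(−4)·(−2) = −48 ≡ 7, so v_1 = 7^{−1} = 8 (mod 11).
  i = 2 (α = 1): (1−3)(1−6)(1−7)(1−5) = (−2)·(−5)·(−6)·(−4) = 240 ≡ 9, so v_2 = 9^{−1} = 5 (mod 11).
  i = 3 (α = 6): (6−3)(6−1)(6−7)(6−5) = 3·5·(−1)·1 = −15 ≡ 7, so v_3 = 7^{−1} = 8 (mod 11).
  i = 4 (α = 7): (7−3)(7−1)(7−6)(7−5) = 4·6·1·2 = 48 ≡ 4, so v_4 = 4^{−1} = 3 (mod 11).
  i = 5 (α = 5): (5−3)(5−1)(5−6)(5−7) = 2·4·(−1)·(−2) = 16 ≡ 5, so v_5 = 5^{−1} = 9 (mod 11).
  v = [8, 5, 8, 3, 9].
Step 2: syndromes of r = [3, 5, 6, 4, 8] (all sums mod 11).
  S_0 = Σ v_i r_i = 8·3 + 5·5 + 8·6 + 3·4 + 9·8 = 181 ≡ 5.
  S_1 = Σ v_i α_i r_i = 8·3·3 + 5·1·5 + 8·6·6 + 3·7·4 + 9·5·8 = 829 ≡ 4.
  α_i^2 mod 11 = [9, 1, 3, 5, 3].
  S_2 = Σ v_i α_i^2 r_i = 8·9·3 + 5·1·5 + 8·3·6 + 3·5·4 + 9·3·8 = 661 ≡ 1.
  S = (5, 4, 1) ≠ 0, so r is not a codeword (an error is present).
Step 3: locate the error. For a single error e at position i, S_ℓ = v_i·e·α_i^ℓ, so α_err = S_1/S_0.
  S_0^{−1} = 5^{−1} = 9 (mod 11), so α_err = 4·9 = 36 ≡ 3 = α_1. Error position i = 1.
  Consistency check: S_2/S_1 = 1·3 = 3 ≡ 3 = α_err ✓ (single-error assumption holds).
Step 4: error magnitude e = S_0/v_1 = S_0·∏_{j≠1}(α_1 − α_j) = 5·7 = 35 ≡ 2 (mod 11).
Step 5: correct position 1: c_1 = r_1 − e = 3 − 2 ≡ 1 (mod 11). Hence c = [1, 5, 6, 4, 8].
  Check: interpolating c through the α_i gives m(x) = 7 + 9·x (degree < 2) with m(α_i) = c_i for every i, so c is indeed a codeword.


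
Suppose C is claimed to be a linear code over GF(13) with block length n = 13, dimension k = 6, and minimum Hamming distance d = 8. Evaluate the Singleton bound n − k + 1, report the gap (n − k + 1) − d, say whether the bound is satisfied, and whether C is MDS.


Singleton RHS = n − k + 1 = 8, slack = 0, bound satisfied, MDS.

Singleton bound: d ≤ n − k + 1.
Here n = 13, k = 6, so n − k + 1 = 8.
Given d = 8, check d ≤ 8: YES.
Slack = (n − k + 1) − d = 0.
The code is MDS (slack = 0).
Description: the claimed parameters are [13, 6, 8]_13; such a code would be MDS (meets Singleton bound).


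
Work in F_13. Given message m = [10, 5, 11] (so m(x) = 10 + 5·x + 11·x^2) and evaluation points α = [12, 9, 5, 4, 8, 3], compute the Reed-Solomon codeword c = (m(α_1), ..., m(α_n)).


c = [3, 10, 11, 11, 0, 7]

Message polynomial: m(x) = 10 + 5·x + 11·x^2 (mod 13).
For each evaluation point α_i, compute m(α_i) mod 13:
  α_1 = 12: Horner steps 11 → 7 → 3, so m(12) = 3.
  α_2 = 9: Horner steps 11 → 0 → 10, so m(9) = 10.
  α_3 = 5: Horner steps 11 → 8 → 11, so m(5) = 11.
  α_4 = 4: Horner steps 11 → 10 → 11, so m(4) = 11.
  α_5 = 8: Horner steps 11 → 2 → 0, so m(8) = 0.
  α_6 = 3: Horner steps 11 → 12 → 7, so m(3) = 7.
Codeword c = [3, 10, 11, 11, 0, 7] ∈ F_13^6.


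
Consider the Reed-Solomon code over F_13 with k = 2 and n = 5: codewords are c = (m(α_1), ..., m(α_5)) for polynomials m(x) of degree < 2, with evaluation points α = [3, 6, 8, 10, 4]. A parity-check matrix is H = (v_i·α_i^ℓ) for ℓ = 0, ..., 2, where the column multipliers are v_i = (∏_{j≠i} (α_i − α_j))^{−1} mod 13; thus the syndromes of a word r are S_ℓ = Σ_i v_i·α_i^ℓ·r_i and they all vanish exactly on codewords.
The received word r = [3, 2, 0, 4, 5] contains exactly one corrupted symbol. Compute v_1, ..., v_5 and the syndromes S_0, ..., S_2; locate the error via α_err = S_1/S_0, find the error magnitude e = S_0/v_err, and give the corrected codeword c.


S = (5, 4, 11), error at position 2, error magnitude e = 6, c = [3, 9, 0, 4, 5].

Step 1: column multipliers v_i = (∏_{j≠i}(α_i − α_j))^{−1} mod 13.
  i = 1 (α = 3): (3−6)(3−8)(3−10)(3−4) = (−3)·(−5)·(−7)·(−1) = 105 ≡ 1, so v_1 = 1^{−1} = 1 (mod 13).
  i = 2 (α = 6): (6−3)(6−8)(6−10)(6−4) = 3·(−2)·(−4)·2 = 48 ≡ 9, so v_2 = 9^{−1} = 3 (mod 13).
  i = 3 (α = 8): (8−3)(8−6)(8−10)(8−4) = 5·2·(−2)·4 = −80 ≡ 11, so v_3 = 11^{−1} = 6 (mod 13).
  i = 4 (α = 10): (10−3)(10−6)(10−8)(10−4) = 7·4·2·6 = 336 ≡ 11, so v_4 = 11^{−1} = 6 (mod 13).
  i = 5 (α = 4): (4−3)(4−6)(4−8)(4−10) = 1·(−2)·(−4)·(−6) = −48 ≡ 4, so v_5 = 4^{−1} = 10 (mod 13).
  v = [1, 3, 6, 6, 10].
Step 2: syndromes of r = [3, 2, 0, 4, 5] (all sums mod 13).
  S_0 = Σ v_i r_i = 1·3 + 3·2 + 6·0 + 6·4 + 10·5 = 83 ≡ 5.
  S_1 = Σ v_i α_i r_i = 1·3·3 + 3·6·2 + 6·8·0 + 6·10·4 + 10·4·5 = 485 ≡ 4.
  α_i^2 mod 13 = [9, 10, 12, 9, 3].
  S_2 = Σ v_i α_i^2 r_i = 1·9·3 + 3·10·2 + 6·12·0 + 6·9·4 + 10·3·5 = 453 ≡ 11.
  S = (5, 4, 11) ≠ 0, so r is not a codeword (an error is present).
Step 3: locate the error. For a single error e at position i, S_ℓ = v_i·e·α_i^ℓ, so α_err = S_1/S_0.
  S_0^{−1} = 5^{−1} = 8 (mod 13), so α_err = 4·8 = 32 ≡ 6 = α_2. Error position i = 2.
  Consistency check: S_2/S_1 = 11·10 = 110 ≡ 6 = α_err ✓ (single-error assumption holds).
Step 4: error magnitude e = S_0/v_2 = S_0·∏_{j≠2}(α_2 − α_j) = 5·9 = 45 ≡ 6 (mod 13).
Step 5: correct position 2: c_2 = r_2 − e = 2 − 6 ≡ 9 (mod 13). Hence c = [3, 9, 0, 4, 5].
  Check: interpolating c through the α_i gives m(x) = 10 + 2·x (degree < 2) with m(α_i) = c_i for every i, so c is indeed a codeword.


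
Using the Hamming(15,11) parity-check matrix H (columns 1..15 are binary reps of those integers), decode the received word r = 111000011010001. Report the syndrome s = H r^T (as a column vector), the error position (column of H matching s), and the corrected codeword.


s = (0, 1, 0, 1)^T, error position = 5, corrected codeword c = 111010011010001

Compute s = H r^T mod 2 one row at a time:
  s_1 = 1 + 1 + 0 + 1 + 0 + 0 + 0 + 1 = 4 ≡ 0 (mod 2).
  s_2 = 0 + 0 + 0 + 0 + 0 + 0 + 0 + 1 = 1 ≡ 1 (mod 2).
  s_3 = 1 + 1 + 0 + 0 + 0 + 1 + 0 + 1 = 4 ≡ 0 (mod 2).
  s_4 = 1 + 1 + 0 + 0 + 1 + 1 + 0 + 1 = 5 ≡ 1 (mod 2).
s = (0, 1, 0, 1)^T — this equals column 5 of H (binary 0101), so error is at position 5.
Correct: flip bit 5 of r = 111000011010001 to get c = 111010011010001.


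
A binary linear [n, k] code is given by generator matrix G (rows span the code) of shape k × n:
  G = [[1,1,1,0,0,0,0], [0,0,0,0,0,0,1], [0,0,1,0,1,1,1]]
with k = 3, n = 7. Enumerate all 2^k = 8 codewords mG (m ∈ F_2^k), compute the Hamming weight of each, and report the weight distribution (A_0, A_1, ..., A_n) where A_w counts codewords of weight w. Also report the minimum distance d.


Weight distribution: A_0 = 1, A_1 = 1, A_3 = 2, A_4 = 3, A_5 = 1. Minimum distance d = 1.

Enumerate all 2^3 = 8 messages m ∈ F_2^3.
For each, compute codeword c = mG in F_2^7, then tally its weight.
  m = 000 → c = 0000000, weight = 0.
  m = 100 → c = 1110000, weight = 3.
  m = 010 → c = 0000001, weight = 1.
  m = 110 → c = 1110001, weight = 4.
  m = 001 → c = 0010111, weight = 4.
  m = 101 → c = 1100111, weight = 5.
  m = 011 → c = 0010110, weight = 3.
  m = 111 → c = 1100110, weight = 4.
Tally weights:
  weight 0: 1 codewords.
  weight 1: 1 codewords.
  weight 3: 2 codewords.
  weight 4: 3 codewords.
  weight 5: 1 codewords.
Minimum distance d = smallest w > 0 with A_w > 0 = 1.
Sanity: Σ A_w = 8 = 2^3 = 8 ✓.


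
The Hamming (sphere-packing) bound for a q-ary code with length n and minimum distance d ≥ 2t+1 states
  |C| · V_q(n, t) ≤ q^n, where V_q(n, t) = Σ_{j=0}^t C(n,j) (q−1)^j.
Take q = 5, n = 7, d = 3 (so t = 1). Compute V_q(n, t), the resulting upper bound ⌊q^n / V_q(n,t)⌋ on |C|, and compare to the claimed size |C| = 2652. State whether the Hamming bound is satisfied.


V_q(n, t) = 29, q^n = 78125, Hamming bound = 2693, |C| = 2652 ≤ bound (satisfied).

Step 1: Compute V_q(n, t) = Σ_{j=0}^1 C(n, j) (q−1)^j.
  j = 0: C(7,0)·(4)^0 = 1·1 = 1.
  j = 1: C(7,1)·(4)^1 = 7·4 = 28.
  V_q(n, t) = 1 + 28 = 29.
Step 2: q^n = 5^7 = 78125.
Step 3: Hamming bound ⌊q^n / V_q(n,t)⌋ = ⌊78125/29⌋ = 2693.
Step 4: Compare |C| = 2652 to 2693: satisfied.
The claimed |C| lies below the Hamming bound.


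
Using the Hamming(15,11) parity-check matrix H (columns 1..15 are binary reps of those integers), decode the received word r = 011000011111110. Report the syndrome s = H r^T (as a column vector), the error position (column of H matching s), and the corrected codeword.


s = (1, 1, 1, 0)^T, error position = 14, corrected codeword c = 011000011111100

Compute s = H r^T mod 2 one row at a time:
  s_1 = 1 + 1 + 1 + 1 + 1 + 1 + 1 + 0 = 7 ≡ 1 (mod 2).
  s_2 = 0 + 0 + 0 + 0 + 1 + 1 + 1 + 0 = 3 ≡ 1 (mod 2).
  s_3 = 1 + 1 + 0 + 0 + 1 + 1 + 1 + 0 = 5 ≡ 1 (mod 2).
  s_4 = 0 + 1 + 0 + 0 + 1 + 1 + 1 + 0 = 4 ≡ 0 (mod 2).
s = (1, 1, 1, 0)^T — this equals column 14 of H (binary 1110), so error is at position 14.
Correct: flip bit 14 of r = 011000011111110 to get c = 011000011111100.


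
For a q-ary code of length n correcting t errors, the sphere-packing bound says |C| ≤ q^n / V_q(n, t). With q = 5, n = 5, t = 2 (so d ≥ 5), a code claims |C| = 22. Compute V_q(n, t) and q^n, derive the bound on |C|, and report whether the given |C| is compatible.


V_q(n, t) = 181, q^n = 3125, Hamming bound = 17, |C| = 22 > bound (violated).

Step 1: Compute V_q(n, t) = Σ_{j=0}^2 C(n, j) (q−1)^j.
  j = 0: C(5,0)·(4)^0 = 1·1 = 1.
  j = 1: C(5,1)·(4)^1 = 5·4 = 20.
  j = 2: C(5,2)·(4)^2 = 10·16 = 160.
  V_q(n, t) = 1 + 20 + 160 = 181.
Step 2: q^n = 5^5 = 3125.
Step 3: Hamming bound ⌊q^n / V_q(n,t)⌋ = ⌊3125/181⌋ = 17.
Step 4: Compare |C| = 22 to 17: violated.
The claimed |C| lies above the Hamming bound, so no 5-ary code of length 5 with d ≥ 5 can have 22 codewords.


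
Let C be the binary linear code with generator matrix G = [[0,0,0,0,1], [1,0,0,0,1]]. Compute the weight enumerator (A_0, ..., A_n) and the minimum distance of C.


Weight distribution: A_0 = 1, A_1 = 2, A_2 = 1. Minimum distance d = 1.

Enumerate all 2^2 = 4 messages m ∈ F_2^2.
For each, compute codeword c = mG in F_2^5, then tally its weight.
  m = 00 → c = 00000, weight = 0.
  m = 10 → c = 00001, weight = 1.
  m = 01 → c = 10001, weight = 2.
  m = 11 → c = 10000, weight = 1.
Tally weights:
  weight 0: 1 codewords.
  weight 1: 2 codewords.
  weight 2: 1 codewords.
Minimum distance d = smallest w > 0 with A_w > 0 = 1.
Sanity: Σ A_w = 4 = 2^2 = 4 ✓.


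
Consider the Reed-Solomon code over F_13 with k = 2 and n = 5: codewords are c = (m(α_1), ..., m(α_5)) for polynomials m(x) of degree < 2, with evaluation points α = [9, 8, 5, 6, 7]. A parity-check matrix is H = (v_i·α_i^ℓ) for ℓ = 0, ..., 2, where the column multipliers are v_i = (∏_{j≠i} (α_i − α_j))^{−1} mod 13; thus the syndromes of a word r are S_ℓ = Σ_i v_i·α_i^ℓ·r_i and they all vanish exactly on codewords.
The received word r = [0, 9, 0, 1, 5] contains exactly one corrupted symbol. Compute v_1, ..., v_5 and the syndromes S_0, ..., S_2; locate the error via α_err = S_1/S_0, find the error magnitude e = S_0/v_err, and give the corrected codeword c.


S = (5, 12, 8), error at position 3, error magnitude e = 3, c = [0, 9, 10, 1, 5].

Step 1: column multipliers v_i = (∏_{j≠i}(α_i − α_j))^{−1} mod 13.
  i = 1 (α = 9): (9−8)(9−5)(9−6)(9−7) = 1·4·3·2 = 24 ≡ 11, so v_1 = 11^{−1} = 6 (mod 13).
  i = 2 (α = 8): (8−9)(8−5)(8−6)(8−7) = (−1)·3·2·1 = −6 ≡ 7, so v_2 = 7^{−1} = 2 (mod 13).
  i = 3 (α = 5): (5−9)(5−8)(5−6)(5−7) = (−4)·(−3)·(−1)·(−2) = 24 ≡ 11, so v_3 = 11^{−1} = 6 (mod 13).
  i = 4 (α = 6): (6−9)(6−8)(6−5)(6−7) = (−3)·(−2)·1·(−1) = −6 ≡ 7, so v_4 = 7^{−1} = 2 (mod 13).
  i = 5 (α = 7): (7−9)(7−8)(7−5)(7−6) = (−2)·(−1)·2·1 = 4 ≡ 4, so v_5 = 4^{−1} = 10 (mod 13).
  v = [6, 2, 6, 2, 10].
Step 2: syndromes of r = [0, 9, 0, 1, 5] (all sums mod 13).
  S_0 = Σ v_i r_i = 6·0 + 2·9 + 6·0 + 2·1 + 10·5 = 70 ≡ 5.
  S_1 = Σ v_i α_i r_i = 6·9·0 + 2·8·9 + 6·5·0 + 2·6·1 + 10·7·5 = 506 ≡ 12.
  α_i^2 mod 13 = [3, 12, 12, 10, 10].
  S_2 = Σ v_i α_i^2 r_i = 6·3·0 + 2·12·9 + 6·12·0 + 2·10·1 + 10·10·5 = 736 ≡ 8.
  S = (5, 12, 8) ≠ 0, so r is not a codeword (an error is present).
Step 3: locate the error. For a single error e at position i, S_ℓ = v_i·e·α_i^ℓ, so α_err = S_1/S_0.
  S_0^{−1} = 5^{−1} = 8 (mod 13), so α_err = 12·8 = 96 ≡ 5 = α_3. Error position i = 3.
  Consistency check: S_2/S_1 = 8·12 = 96 ≡ 5 = α_err ✓ (single-error assumption holds).
Step 4: error magnitude e = S_0/v_3 = S_0·∏_{j≠3}(α_3 − α_j) = 5·11 = 55 ≡ 3 (mod 13).
Step 5: correct position 3: c_3 = r_3 − e = 0 − 3 ≡ 10 (mod 13). Hence c = [0, 9, 10, 1, 5].
  Check: interpolating c through the α_i gives m(x) = 3 + 4·x (degree < 2) with m(α_i) = c_i for every i, so c is indeed a codeword.


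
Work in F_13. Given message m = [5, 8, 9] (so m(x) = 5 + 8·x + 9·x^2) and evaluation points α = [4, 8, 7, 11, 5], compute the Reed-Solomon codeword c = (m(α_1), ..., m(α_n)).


c = [12, 8, 8, 12, 10]

Message polynomial: m(x) = 5 + 8·x + 9·x^2 (mod 13).
For each evaluation point α_i, compute m(α_i) mod 13:
  α_1 = 4: Horner steps 9 → 5 → 12, so m(4) = 12.
  α_2 = 8: Horner steps 9 → 2 → 8, so m(8) = 8.
  α_3 = 7: Horner steps 9 → 6 → 8, so m(7) = 8.
  α_4 = 11: Horner steps 9 → 3 → 12, so m(11) = 12.
  α_5 = 5: Horner steps 9 → 1 → 10, so m(5) = 10.
Codeword c = [12, 8, 8, 12, 10] ∈ F_13^5.


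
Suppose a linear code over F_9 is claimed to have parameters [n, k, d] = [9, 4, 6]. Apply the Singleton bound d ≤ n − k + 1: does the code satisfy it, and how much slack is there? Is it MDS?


Singleton RHS = n − k + 1 = 6, slack = 0, bound satisfied, MDS.

Singleton bound: d ≤ n − k + 1.
Here n = 9, k = 4, so n − k + 1 = 6.
Given d = 6, check d ≤ 6: YES.
Slack = (n − k + 1) − d = 0.
The code is MDS (slack = 0).
Description: the claimed parameters are [9, 4, 6]_9; such a code would be MDS (meets Singleton bound).


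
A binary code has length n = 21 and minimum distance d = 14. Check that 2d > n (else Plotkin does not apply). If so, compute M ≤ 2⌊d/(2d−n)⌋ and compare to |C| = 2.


Plotkin bound M ≤ 4; given |C| = 2 ≤ bound (satisfied).

Check applicability: 2d = 28, n = 21.
2d − n = 7 > 0, so Plotkin applies.
Compute d/(2d−n) = 14/7 ≈ 2.0000.
⌊d/(2d−n)⌋ = 2.
Plotkin bound: M ≤ 2·2 = 4.
Given |C| = 2, check: satisfied.
This |C| is below the Plotkin bound.


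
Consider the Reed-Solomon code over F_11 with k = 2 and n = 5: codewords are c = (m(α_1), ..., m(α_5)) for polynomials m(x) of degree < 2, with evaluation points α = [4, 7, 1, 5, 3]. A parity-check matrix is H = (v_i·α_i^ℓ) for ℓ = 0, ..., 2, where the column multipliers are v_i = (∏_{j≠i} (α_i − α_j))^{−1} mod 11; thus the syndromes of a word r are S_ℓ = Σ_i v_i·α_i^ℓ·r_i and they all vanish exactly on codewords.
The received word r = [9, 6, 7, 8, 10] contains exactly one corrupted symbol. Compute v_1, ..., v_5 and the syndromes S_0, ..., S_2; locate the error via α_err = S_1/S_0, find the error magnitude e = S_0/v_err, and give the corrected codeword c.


S = (6, 6, 6), error at position 3, error magnitude e = 6, c = [9, 6, 1, 8, 10].

Step 1: column multipliers v_i = (∏_{j≠i}(α_i − α_j))^{−1} mod 11.
  i = 1 (α = 4): (4−7)(4−1)(4−5)(4−3) = (−3)·3·(−1)·1 = 9 ≡ 9, so v_1 = 9^{−1} = 5 (mod 11).
  i = 2 (α = 7): (7−4)(7−1)(7−5)(7−3) = 3·6·2·4 = 144 ≡ 1, so v_2 = 1^{−1} = 1 (mod 11).
  i = 3 (α = 1): (1−4)(1−7)(1−5)(1−3) = (−3)·(−6)·(−4)·(−2) = 144 ≡ 1, so v_3 = 1^{−1} = 1 (mod 11).
  i = 4 (α = 5): (5−4)(5−7)(5−1)(5−3) = 1·(−2)·4·2 = −16 ≡ 6, so v_4 = 6^{−1} = 2 (mod 11).
  i = 5 (α = 3): (3−4)(3−7)(3−1)(3−5) = (−1)·(−4)·2·(−2) = −16 ≡ 6, so v_5 = 6^{−1} = 2 (mod 11).
  v = [5, 1, 1, 2, 2].
Step 2: syndromes of r = [9, 6, 7, 8, 10] (all sums mod 11).
  S_0 = Σ v_i r_i = 5·9 + 1·6 + 1·7 + 2·8 + 2·10 = 94 ≡ 6.
  S_1 = Σ v_i α_i r_i = 5·4·9 + 1·7·6 + 1·1·7 + 2·5·8 + 2·3·10 = 369 ≡ 6.
  α_i^2 mod 11 = [5, 5, 1, 3, 9].
  S_2 = Σ v_i α_i^2 r_i = 5·5·9 + 1·5·6 + 1·1·7 + 2·3·8 + 2·9·10 = 490 ≡ 6.
  S = (6, 6, 6) ≠ 0, so r is not a codeword (an error is present).
Step 3: locate the error. For a single error e at position i, S_ℓ = v_i·e·α_i^ℓ, so α_err = S_1/S_0.
  S_0^{−1} = 6^{−1} = 2 (mod 11), so α_err = 6·2 = 12 ≡ 1 = α_3. Error position i = 3.
  Consistency check: S_2/S_1 = 6·2 = 12 ≡ 1 = α_err ✓ (single-error assumption holds).
Step 4: error magnitude e = S_0/v_3 = S_0·∏_{j≠3}(α_3 − α_j) = 6·1 = 6 ≡ 6 (mod 11).
Step 5: correct position 3: c_3 = r_3 − e = 7 − 6 ≡ 1 (mod 11). Hence c = [9, 6, 1, 8, 10].
  Check: interpolating c through the α_i gives m(x) = 2 + 10·x (degree < 2) with m(α_i) = c_i for every i, so c is indeed a codeword.
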